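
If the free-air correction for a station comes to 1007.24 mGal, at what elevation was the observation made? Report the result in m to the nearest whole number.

h = 1007.24 / 0.3086 = 3263.90 m

3264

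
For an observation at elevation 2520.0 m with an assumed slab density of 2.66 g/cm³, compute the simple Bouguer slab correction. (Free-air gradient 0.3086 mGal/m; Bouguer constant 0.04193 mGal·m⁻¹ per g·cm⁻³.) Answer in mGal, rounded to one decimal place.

281.1

Bouguer slab correction = 0.04193 × 2.66 × 2520.0 = 281.1 mGal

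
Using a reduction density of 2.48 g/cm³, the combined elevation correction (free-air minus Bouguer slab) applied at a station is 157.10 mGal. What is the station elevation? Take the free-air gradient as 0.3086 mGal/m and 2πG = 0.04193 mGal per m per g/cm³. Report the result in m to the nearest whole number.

Combined gradient = 0.3086 − 0.04193 × 2.48 = 0.2046136 mGal/m
h = 157.10 / 0.2046136 = 767.79 m

768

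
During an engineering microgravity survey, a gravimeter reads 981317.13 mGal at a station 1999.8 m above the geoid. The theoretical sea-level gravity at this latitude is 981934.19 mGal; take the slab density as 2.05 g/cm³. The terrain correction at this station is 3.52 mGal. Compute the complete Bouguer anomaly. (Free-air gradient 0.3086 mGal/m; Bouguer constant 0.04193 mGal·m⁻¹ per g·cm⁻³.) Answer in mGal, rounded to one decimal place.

Free-air correction = 0.3086 × 1999.8 = 617.14 mGal
Free-air anomaly = 981317.13 − 981934.19 + (617.14) = 0.08 mGal
Bouguer slab correction = 0.04193 × 2.05 × 1999.8 = 171.90 mGal
Simple Bouguer anomaly = 0.08 − (171.90) = -171.82 mGal
Complete Bouguer anomaly = -171.82 + 3.52 = -168.30 mGal

-168.3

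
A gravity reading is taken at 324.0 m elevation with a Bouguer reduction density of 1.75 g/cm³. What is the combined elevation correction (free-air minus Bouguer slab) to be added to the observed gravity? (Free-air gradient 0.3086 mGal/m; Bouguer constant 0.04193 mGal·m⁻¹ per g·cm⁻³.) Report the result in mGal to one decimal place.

76.2

Combined gradient = 0.3086 − 0.04193 × 1.75 = 0.2352225 mGal/m
Combined elevation correction = 0.2352225 × 324.0 = 76.2 mGal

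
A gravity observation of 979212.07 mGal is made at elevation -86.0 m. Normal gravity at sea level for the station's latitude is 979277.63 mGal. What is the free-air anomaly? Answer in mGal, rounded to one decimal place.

-92.1

Free-air correction = 0.3086 × -86.0 = -26.54 mGal
Free-air anomaly = 979212.07 − 979277.63 + (-26.54) = -92.10 mGal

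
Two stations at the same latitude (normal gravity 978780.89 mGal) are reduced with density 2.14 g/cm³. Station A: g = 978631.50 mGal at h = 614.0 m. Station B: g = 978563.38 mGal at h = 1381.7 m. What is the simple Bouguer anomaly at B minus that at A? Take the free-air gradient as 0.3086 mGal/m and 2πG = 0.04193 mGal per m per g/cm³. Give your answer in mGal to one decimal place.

99.9

Δg_SB(A) = 978631.50 − 978780.89 + 0.3086×614.0 − 0.04193×2.14×614.0 = -15.00 mGal
Δg_SB(B) = 978563.38 − 978780.89 + 0.3086×1381.7 − 0.04193×2.14×1381.7 = 84.90 mGal
Difference = 84.90 − (-15.00) = 99.90 mGal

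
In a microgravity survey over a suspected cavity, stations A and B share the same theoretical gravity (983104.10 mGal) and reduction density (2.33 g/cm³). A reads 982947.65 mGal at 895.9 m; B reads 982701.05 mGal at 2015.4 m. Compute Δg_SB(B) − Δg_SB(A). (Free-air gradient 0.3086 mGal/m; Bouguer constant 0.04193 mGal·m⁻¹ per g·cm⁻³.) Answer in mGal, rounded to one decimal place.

Δg_SB(A) = 982947.65 − 983104.10 + 0.3086×895.9 − 0.04193×2.33×895.9 = 32.50 mGal
Δg_SB(B) = 982701.05 − 983104.10 + 0.3086×2015.4 − 0.04193×2.33×2015.4 = 22.00 mGal
Difference = 22.00 − (32.50) = -10.50 mGal

-10.5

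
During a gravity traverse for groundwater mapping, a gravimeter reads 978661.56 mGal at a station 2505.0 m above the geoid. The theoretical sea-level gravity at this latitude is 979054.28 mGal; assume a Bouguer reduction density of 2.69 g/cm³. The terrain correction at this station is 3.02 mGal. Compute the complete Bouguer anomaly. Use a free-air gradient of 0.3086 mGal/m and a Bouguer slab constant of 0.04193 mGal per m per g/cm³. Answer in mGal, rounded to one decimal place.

Free-air correction = 0.3086 × 2505.0 = 773.04 mGal
Free-air anomaly = 978661.56 − 979054.28 + (773.04) = 380.32 mGal
Bouguer slab correction = 0.04193 × 2.69 × 2505.0 = 282.54 mGal
Simple Bouguer anomaly = 380.32 − (282.54) = 97.78 mGal
Complete Bouguer anomaly = 97.78 + 3.02 = 100.80 mGal

100.8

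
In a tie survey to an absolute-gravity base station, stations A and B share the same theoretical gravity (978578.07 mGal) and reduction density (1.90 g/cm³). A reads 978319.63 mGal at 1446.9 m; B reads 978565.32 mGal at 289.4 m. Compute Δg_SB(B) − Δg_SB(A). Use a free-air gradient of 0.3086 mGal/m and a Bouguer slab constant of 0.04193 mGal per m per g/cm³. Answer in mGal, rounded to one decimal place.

-19.3

Δg_SB(A) = 978319.63 − 978578.07 + 0.3086×1446.9 − 0.04193×1.90×1446.9 = 72.80 mGal
Δg_SB(B) = 978565.32 − 978578.07 + 0.3086×289.4 − 0.04193×1.90×289.4 = 53.50 mGal
Difference = 53.50 − (72.80) = -19.30 mGal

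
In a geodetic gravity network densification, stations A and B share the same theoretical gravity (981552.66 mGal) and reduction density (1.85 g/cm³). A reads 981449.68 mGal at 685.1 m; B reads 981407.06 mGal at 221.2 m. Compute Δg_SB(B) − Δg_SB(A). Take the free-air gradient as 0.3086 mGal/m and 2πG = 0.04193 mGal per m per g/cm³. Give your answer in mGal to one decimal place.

-149.8

Δg_SB(A) = 981449.68 − 981552.66 + 0.3086×685.1 − 0.04193×1.85×685.1 = 55.30 mGal
Δg_SB(B) = 981407.06 − 981552.66 + 0.3086×221.2 − 0.04193×1.85×221.2 = -94.50 mGal
Difference = -94.50 − (55.30) = -149.80 mGal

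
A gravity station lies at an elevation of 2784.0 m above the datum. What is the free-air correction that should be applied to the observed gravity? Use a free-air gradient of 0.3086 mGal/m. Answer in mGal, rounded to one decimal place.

859.1

Free-air correction = 0.3086 × 2784.0 = 859.1 mGal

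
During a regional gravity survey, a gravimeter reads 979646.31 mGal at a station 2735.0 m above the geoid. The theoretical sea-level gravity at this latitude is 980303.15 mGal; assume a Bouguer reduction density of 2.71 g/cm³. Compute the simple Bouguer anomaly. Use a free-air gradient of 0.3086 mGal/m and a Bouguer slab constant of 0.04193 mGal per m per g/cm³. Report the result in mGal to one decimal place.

-123.6

Free-air correction = 0.3086 × 2735.0 = 844.02 mGal
Free-air anomaly = 979646.31 − 980303.15 + (844.02) = 187.18 mGal
Bouguer slab correction = 0.04193 × 2.71 × 2735.0 = 310.78 mGal
Simple Bouguer anomaly = 187.18 − (310.78) = -123.60 mGal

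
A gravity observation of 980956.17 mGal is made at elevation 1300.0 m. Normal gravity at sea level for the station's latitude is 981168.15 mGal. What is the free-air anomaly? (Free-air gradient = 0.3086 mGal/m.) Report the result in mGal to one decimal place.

Free-air correction = 0.3086 × 1300.0 = 401.18 mGal
Free-air anomaly = 980956.17 − 981168.15 + (401.18) = 189.20 mGal

189.2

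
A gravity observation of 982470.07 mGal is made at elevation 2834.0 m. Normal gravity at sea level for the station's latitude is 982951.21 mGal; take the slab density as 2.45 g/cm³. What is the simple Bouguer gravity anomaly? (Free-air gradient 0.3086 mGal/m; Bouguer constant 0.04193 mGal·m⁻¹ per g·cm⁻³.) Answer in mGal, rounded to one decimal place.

Free-air correction = 0.3086 × 2834.0 = 874.57 mGal
Free-air anomaly = 982470.07 − 982951.21 + (874.57) = 393.43 mGal
Bouguer slab correction = 0.04193 × 2.45 × 2834.0 = 291.13 mGal
Simple Bouguer anomaly = 393.43 − (291.13) = 102.30 mGal

102.3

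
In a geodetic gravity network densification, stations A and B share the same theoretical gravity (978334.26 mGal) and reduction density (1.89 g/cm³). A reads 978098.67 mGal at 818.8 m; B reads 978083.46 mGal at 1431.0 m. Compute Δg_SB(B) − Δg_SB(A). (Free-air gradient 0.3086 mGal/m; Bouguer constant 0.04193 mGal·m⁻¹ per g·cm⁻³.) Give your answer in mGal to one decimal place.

Δg_SB(A) = 978098.67 − 978334.26 + 0.3086×818.8 − 0.04193×1.89×818.8 = -47.80 mGal
Δg_SB(B) = 978083.46 − 978334.26 + 0.3086×1431.0 − 0.04193×1.89×1431.0 = 77.40 mGal
Difference = 77.40 − (-47.80) = 125.20 mGal

125.2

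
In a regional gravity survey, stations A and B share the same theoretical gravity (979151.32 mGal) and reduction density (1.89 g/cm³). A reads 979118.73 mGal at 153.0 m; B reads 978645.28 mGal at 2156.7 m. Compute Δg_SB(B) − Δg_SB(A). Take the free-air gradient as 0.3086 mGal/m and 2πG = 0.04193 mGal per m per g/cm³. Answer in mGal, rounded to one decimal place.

-13.9

Δg_SB(A) = 979118.73 − 979151.32 + 0.3086×153.0 − 0.04193×1.89×153.0 = 2.50 mGal
Δg_SB(B) = 978645.28 − 979151.32 + 0.3086×2156.7 − 0.04193×1.89×2156.7 = -11.40 mGal
Difference = -11.40 − (2.50) = -13.90 mGal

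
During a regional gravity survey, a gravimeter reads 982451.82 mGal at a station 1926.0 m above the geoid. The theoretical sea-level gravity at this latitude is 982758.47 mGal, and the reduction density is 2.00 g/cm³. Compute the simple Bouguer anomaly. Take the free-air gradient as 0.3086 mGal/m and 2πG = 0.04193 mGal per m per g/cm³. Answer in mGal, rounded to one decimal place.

Free-air correction = 0.3086 × 1926.0 = 594.36 mGal
Free-air anomaly = 982451.82 − 982758.47 + (594.36) = 287.71 mGal
Bouguer slab correction = 0.04193 × 2.00 × 1926.0 = 161.51 mGal
Simple Bouguer anomaly = 287.71 − (161.51) = 126.20 mGal

126.2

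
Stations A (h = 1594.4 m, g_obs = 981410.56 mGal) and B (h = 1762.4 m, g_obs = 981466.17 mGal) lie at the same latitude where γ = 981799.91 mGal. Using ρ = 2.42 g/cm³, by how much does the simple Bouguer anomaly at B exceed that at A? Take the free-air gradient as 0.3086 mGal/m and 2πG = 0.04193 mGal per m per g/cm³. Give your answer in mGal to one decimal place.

Δg_SB(A) = 981410.56 − 981799.91 + 0.3086×1594.4 − 0.04193×2.42×1594.4 = -59.10 mGal
Δg_SB(B) = 981466.17 − 981799.91 + 0.3086×1762.4 − 0.04193×2.42×1762.4 = 31.30 mGal
Difference = 31.30 − (-59.10) = 90.40 mGal

90.4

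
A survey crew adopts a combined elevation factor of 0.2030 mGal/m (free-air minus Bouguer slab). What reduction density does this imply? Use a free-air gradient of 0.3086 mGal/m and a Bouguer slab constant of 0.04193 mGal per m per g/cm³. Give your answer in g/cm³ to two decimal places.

2.52

0.2030 = 0.3086 − 0.04193 × ρ
ρ = (0.3086 − 0.2030) / 0.04193 = 2.52 g/cm³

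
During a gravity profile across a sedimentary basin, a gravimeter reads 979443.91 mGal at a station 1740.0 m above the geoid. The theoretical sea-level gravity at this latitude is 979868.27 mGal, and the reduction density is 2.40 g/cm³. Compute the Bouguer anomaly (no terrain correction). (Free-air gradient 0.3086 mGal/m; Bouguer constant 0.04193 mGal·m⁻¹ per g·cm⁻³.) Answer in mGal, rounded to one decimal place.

-62.5

Free-air correction = 0.3086 × 1740.0 = 536.96 mGal
Free-air anomaly = 979443.91 − 979868.27 + (536.96) = 112.60 mGal
Bouguer slab correction = 0.04193 × 2.40 × 1740.0 = 175.10 mGal
Simple Bouguer anomaly = 112.60 − (175.10) = -62.50 mGal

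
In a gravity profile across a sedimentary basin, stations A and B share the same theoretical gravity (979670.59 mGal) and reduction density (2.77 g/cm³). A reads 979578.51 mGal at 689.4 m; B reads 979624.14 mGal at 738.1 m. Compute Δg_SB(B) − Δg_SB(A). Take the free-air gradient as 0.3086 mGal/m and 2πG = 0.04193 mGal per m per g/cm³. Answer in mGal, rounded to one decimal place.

55.0

Δg_SB(A) = 979578.51 − 979670.59 + 0.3086×689.4 − 0.04193×2.77×689.4 = 40.60 mGal
Δg_SB(B) = 979624.14 − 979670.59 + 0.3086×738.1 − 0.04193×2.77×738.1 = 95.60 mGal
Difference = 95.60 − (40.60) = 55.00 mGal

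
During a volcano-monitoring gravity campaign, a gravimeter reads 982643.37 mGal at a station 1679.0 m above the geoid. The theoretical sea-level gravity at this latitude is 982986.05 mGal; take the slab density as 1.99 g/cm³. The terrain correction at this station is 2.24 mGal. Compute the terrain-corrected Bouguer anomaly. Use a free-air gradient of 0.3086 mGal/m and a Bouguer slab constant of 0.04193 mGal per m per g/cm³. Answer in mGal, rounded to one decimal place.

37.6

Free-air correction = 0.3086 × 1679.0 = 518.14 mGal
Free-air anomaly = 982643.37 − 982986.05 + (518.14) = 175.46 mGal
Bouguer slab correction = 0.04193 × 1.99 × 1679.0 = 140.10 mGal
Simple Bouguer anomaly = 175.46 − (140.10) = 35.36 mGal
Complete Bouguer anomaly = 35.36 + 2.24 = 37.60 mGal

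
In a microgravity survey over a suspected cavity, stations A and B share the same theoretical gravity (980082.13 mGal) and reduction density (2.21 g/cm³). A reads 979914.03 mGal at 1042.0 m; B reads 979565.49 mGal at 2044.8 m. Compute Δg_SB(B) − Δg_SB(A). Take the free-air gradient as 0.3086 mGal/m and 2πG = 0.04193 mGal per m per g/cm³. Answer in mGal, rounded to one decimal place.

Δg_SB(A) = 979914.03 − 980082.13 + 0.3086×1042.0 − 0.04193×2.21×1042.0 = 56.90 mGal
Δg_SB(B) = 979565.49 − 980082.13 + 0.3086×2044.8 − 0.04193×2.21×2044.8 = -75.10 mGal
Difference = -75.10 − (56.90) = -132.00 mGal

-132.0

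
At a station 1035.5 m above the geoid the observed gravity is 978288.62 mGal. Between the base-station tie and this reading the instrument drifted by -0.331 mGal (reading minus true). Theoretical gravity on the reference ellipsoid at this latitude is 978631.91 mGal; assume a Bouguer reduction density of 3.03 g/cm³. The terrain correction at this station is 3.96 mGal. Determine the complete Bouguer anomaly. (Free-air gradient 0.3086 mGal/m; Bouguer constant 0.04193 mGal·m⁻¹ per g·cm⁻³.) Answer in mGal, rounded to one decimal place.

-151.0

Drift-corrected reading = 978288.62 − (-0.331) = 978288.951 mGal
Free-air correction = 0.3086 × 1035.5 = 319.56 mGal
Free-air anomaly = 978288.951 − 978631.91 + (319.56) = -23.399 mGal
Bouguer slab correction = 0.04193 × 3.03 × 1035.5 = 131.56 mGal
Simple Bouguer anomaly = -23.399 − (131.56) = -154.959 mGal
Complete Bouguer anomaly = -154.959 + 3.96 = -150.999 mGal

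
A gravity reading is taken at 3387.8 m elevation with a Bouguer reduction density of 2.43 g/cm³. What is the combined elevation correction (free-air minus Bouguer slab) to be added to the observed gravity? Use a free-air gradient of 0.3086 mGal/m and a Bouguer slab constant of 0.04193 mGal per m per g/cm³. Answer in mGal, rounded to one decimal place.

Combined gradient = 0.3086 − 0.04193 × 2.43 = 0.2067101 mGal/m
Combined elevation correction = 0.2067101 × 3387.8 = 700.3 mGal

700.3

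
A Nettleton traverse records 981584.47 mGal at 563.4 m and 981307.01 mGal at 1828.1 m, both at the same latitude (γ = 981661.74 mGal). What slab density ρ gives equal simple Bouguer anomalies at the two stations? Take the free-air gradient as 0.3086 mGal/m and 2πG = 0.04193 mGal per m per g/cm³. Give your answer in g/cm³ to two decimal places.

Δg_obs = 981307.01 − 981584.47 = -277.46 mGal over Δh = 1828.1 − 563.4 = 1264.7 m
Equal Bouguer anomalies ⇒ Δg_obs + (0.3086 − 0.04193ρ)·Δh = 0
0.3086 − 0.04193ρ = −Δg_obs/Δh = 0.21939
ρ = (0.3086 − 0.21939) / 0.04193 = 2.13 g/cm³

2.13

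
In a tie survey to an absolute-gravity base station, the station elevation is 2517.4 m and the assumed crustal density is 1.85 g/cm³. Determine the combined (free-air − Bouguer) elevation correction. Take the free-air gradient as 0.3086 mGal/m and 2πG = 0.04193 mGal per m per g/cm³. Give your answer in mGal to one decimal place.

Combined gradient = 0.3086 − 0.04193 × 1.85 = 0.2310295 mGal/m
Combined elevation correction = 0.2310295 × 2517.4 = 581.6 mGal

581.6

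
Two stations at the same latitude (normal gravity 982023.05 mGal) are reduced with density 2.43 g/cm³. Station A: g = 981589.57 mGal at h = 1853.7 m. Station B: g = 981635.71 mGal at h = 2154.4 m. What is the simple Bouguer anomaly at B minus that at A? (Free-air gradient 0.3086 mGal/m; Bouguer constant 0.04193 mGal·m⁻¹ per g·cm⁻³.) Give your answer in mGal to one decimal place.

Δg_SB(A) = 981589.57 − 982023.05 + 0.3086×1853.7 − 0.04193×2.43×1853.7 = -50.30 mGal
Δg_SB(B) = 981635.71 − 982023.05 + 0.3086×2154.4 − 0.04193×2.43×2154.4 = 58.00 mGal
Difference = 58.00 − (-50.30) = 108.30 mGal

108.3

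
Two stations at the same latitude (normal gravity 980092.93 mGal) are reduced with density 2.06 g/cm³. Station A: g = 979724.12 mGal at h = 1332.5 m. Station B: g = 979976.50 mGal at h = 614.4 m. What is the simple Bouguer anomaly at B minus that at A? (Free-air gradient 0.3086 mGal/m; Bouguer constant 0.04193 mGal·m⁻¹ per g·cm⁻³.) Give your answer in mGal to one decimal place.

Δg_SB(A) = 979724.12 − 980092.93 + 0.3086×1332.5 − 0.04193×2.06×1332.5 = -72.70 mGal
Δg_SB(B) = 979976.50 − 980092.93 + 0.3086×614.4 − 0.04193×2.06×614.4 = 20.10 mGal
Difference = 20.10 − (-72.70) = 92.80 mGal

92.8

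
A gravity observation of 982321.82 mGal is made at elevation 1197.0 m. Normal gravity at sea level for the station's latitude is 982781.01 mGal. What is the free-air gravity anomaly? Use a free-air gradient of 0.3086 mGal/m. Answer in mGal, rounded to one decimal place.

-89.8

Free-air correction = 0.3086 × 1197.0 = 369.39 mGal
Free-air anomaly = 982321.82 − 982781.01 + (369.39) = -89.80 mGal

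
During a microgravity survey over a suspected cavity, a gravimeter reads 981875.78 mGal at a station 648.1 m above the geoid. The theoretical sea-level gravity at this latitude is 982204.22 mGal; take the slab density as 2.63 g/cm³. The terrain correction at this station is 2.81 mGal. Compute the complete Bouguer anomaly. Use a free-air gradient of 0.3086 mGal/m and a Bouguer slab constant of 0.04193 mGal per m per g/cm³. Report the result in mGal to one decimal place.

Free-air correction = 0.3086 × 648.1 = 200.00 mGal
Free-air anomaly = 981875.78 − 982204.22 + (200.00) = -128.44 mGal
Bouguer slab correction = 0.04193 × 2.63 × 648.1 = 71.47 mGal
Simple Bouguer anomaly = -128.44 − (71.47) = -199.91 mGal
Complete Bouguer anomaly = -199.91 + 2.81 = -197.10 mGal

-197.1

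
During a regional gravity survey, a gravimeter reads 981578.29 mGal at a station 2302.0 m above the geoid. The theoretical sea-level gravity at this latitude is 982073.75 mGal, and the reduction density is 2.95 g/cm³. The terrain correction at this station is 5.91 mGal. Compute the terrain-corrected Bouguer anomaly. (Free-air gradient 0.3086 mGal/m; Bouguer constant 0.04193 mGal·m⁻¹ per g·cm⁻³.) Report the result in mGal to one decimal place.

Free-air correction = 0.3086 × 2302.0 = 710.40 mGal
Free-air anomaly = 981578.29 − 982073.75 + (710.40) = 214.94 mGal
Bouguer slab correction = 0.04193 × 2.95 × 2302.0 = 284.74 mGal
Simple Bouguer anomaly = 214.94 − (284.74) = -69.80 mGal
Complete Bouguer anomaly = -69.80 + 5.91 = -63.89 mGal

-63.9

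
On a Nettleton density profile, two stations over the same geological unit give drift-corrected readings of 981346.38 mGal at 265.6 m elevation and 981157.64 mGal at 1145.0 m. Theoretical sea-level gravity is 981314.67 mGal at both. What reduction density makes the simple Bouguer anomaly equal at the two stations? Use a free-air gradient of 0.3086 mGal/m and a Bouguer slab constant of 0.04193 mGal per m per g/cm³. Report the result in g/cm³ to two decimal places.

2.24

Δg_obs = 981157.64 − 981346.38 = -188.74 mGal over Δh = 1145.0 − 265.6 = 879.4 m
Equal Bouguer anomalies ⇒ Δg_obs + (0.3086 − 0.04193ρ)·Δh = 0
0.3086 − 0.04193ρ = −Δg_obs/Δh = 0.21462
ρ = (0.3086 − 0.21462) / 0.04193 = 2.24 g/cm³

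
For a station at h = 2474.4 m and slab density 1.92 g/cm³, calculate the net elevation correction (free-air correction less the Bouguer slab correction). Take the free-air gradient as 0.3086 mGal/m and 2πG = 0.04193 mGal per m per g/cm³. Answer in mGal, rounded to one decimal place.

564.4

Combined gradient = 0.3086 − 0.04193 × 1.92 = 0.2280944 mGal/m
Combined elevation correction = 0.2280944 × 2474.4 = 564.4 mGal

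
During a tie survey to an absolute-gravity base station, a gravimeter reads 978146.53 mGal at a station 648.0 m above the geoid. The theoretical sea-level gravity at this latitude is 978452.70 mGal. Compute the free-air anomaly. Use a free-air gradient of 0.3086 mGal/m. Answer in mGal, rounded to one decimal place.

Free-air correction = 0.3086 × 648.0 = 199.97 mGal
Free-air anomaly = 978146.53 − 978452.70 + (199.97) = -106.20 mGal

-106.2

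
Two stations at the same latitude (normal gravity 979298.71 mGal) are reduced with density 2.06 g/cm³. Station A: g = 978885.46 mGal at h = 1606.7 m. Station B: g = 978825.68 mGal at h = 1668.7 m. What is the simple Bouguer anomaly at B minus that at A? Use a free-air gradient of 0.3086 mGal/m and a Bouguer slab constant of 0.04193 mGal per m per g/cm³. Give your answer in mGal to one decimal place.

Δg_SB(A) = 978885.46 − 979298.71 + 0.3086×1606.7 − 0.04193×2.06×1606.7 = -56.20 mGal
Δg_SB(B) = 978825.68 − 979298.71 + 0.3086×1668.7 − 0.04193×2.06×1668.7 = -102.20 mGal
Difference = -102.20 − (-56.20) = -46.00 mGal

-46.0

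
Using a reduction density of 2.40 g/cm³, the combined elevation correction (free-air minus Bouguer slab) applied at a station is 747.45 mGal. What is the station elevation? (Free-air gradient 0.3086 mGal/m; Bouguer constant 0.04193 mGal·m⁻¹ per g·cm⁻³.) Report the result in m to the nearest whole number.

3594

Combined gradient = 0.3086 − 0.04193 × 2.40 = 0.2079680 mGal/m
h = 747.45 / 0.2079680 = 3594.06 m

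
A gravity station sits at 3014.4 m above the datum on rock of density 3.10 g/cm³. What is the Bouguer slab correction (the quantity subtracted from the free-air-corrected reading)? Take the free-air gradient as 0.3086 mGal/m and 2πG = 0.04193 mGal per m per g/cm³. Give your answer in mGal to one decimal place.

391.8

Bouguer slab correction = 0.04193 × 3.10 × 3014.4 = 391.8 mGal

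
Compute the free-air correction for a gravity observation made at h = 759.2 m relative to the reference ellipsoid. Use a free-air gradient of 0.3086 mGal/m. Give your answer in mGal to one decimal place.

234.3

Free-air correction = 0.3086 × 759.2 = 234.3 mGal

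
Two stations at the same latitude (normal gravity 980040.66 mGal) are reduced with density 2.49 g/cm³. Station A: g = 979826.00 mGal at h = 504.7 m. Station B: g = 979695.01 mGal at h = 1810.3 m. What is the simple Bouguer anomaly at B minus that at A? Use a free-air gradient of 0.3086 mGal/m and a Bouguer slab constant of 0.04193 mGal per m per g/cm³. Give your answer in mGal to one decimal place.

135.6

Δg_SB(A) = 979826.00 − 980040.66 + 0.3086×504.7 − 0.04193×2.49×504.7 = -111.60 mGal
Δg_SB(B) = 979695.01 − 980040.66 + 0.3086×1810.3 − 0.04193×2.49×1810.3 = 24.00 mGal
Difference = 24.00 − (-111.60) = 135.60 mGal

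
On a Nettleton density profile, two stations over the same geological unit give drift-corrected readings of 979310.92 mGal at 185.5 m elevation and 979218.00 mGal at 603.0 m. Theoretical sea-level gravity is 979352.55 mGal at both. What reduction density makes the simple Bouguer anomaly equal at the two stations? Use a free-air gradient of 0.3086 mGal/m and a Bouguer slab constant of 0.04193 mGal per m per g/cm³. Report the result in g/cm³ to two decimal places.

2.05

Δg_obs = 979218.00 − 979310.92 = -92.92 mGal over Δh = 603.0 − 185.5 = 417.5 m
Equal Bouguer anomalies ⇒ Δg_obs + (0.3086 − 0.04193ρ)·Δh = 0
0.3086 − 0.04193ρ = −Δg_obs/Δh = 0.22256
ρ = (0.3086 − 0.22256) / 0.04193 = 2.05 g/cm³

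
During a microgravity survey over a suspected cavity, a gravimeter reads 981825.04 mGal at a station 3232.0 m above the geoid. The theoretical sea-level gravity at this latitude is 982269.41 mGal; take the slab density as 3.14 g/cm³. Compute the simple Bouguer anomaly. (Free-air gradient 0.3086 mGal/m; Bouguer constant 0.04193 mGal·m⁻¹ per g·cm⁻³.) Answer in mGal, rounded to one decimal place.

127.5

Free-air correction = 0.3086 × 3232.0 = 997.40 mGal
Free-air anomaly = 981825.04 − 982269.41 + (997.40) = 553.03 mGal
Bouguer slab correction = 0.04193 × 3.14 × 3232.0 = 425.53 mGal
Simple Bouguer anomaly = 553.03 − (425.53) = 127.50 mGal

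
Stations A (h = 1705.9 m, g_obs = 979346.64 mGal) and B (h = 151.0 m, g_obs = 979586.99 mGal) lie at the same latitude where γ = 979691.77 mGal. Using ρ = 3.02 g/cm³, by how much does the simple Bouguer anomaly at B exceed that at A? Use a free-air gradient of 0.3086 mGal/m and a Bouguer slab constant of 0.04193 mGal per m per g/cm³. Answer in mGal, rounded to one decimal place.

-42.6

Δg_SB(A) = 979346.64 − 979691.77 + 0.3086×1705.9 − 0.04193×3.02×1705.9 = -34.70 mGal
Δg_SB(B) = 979586.99 − 979691.77 + 0.3086×151.0 − 0.04193×3.02×151.0 = -77.30 mGal
Difference = -77.30 − (-34.70) = -42.60 mGal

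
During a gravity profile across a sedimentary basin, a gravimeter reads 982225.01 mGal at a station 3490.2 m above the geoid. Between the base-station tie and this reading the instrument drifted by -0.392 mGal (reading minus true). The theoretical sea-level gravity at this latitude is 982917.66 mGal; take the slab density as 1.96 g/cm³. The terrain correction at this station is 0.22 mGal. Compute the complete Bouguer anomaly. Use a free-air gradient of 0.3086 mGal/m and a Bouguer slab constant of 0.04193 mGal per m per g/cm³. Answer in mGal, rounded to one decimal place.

98.2

Drift-corrected reading = 982225.01 − (-0.392) = 982225.402 mGal
Free-air correction = 0.3086 × 3490.2 = 1077.08 mGal
Free-air anomaly = 982225.402 − 982917.66 + (1077.08) = 384.822 mGal
Bouguer slab correction = 0.04193 × 1.96 × 3490.2 = 286.83 mGal
Simple Bouguer anomaly = 384.822 − (286.83) = 97.992 mGal
Complete Bouguer anomaly = 97.992 + 0.22 = 98.212 mGal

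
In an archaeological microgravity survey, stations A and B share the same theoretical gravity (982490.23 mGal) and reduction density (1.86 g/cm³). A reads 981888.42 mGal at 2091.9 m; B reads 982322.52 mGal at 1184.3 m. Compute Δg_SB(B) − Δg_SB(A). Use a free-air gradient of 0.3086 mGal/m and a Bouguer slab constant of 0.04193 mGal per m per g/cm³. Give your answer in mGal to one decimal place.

224.8

Δg_SB(A) = 981888.42 − 982490.23 + 0.3086×2091.9 − 0.04193×1.86×2091.9 = -119.40 mGal
Δg_SB(B) = 982322.52 − 982490.23 + 0.3086×1184.3 − 0.04193×1.86×1184.3 = 105.40 mGal
Difference = 105.40 − (-119.40) = 224.80 mGal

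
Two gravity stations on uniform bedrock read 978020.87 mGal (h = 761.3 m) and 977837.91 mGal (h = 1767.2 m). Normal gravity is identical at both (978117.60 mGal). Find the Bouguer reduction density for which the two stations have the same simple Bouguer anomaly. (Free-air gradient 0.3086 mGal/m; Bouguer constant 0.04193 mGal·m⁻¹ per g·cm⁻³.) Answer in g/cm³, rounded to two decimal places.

Δg_obs = 977837.91 − 978020.87 = -182.96 mGal over Δh = 1767.2 − 761.3 = 1005.9 m
Equal Bouguer anomalies ⇒ Δg_obs + (0.3086 − 0.04193ρ)·Δh = 0
0.3086 − 0.04193ρ = −Δg_obs/Δh = 0.18189
ρ = (0.3086 − 0.18189) / 0.04193 = 3.02 g/cm³

3.02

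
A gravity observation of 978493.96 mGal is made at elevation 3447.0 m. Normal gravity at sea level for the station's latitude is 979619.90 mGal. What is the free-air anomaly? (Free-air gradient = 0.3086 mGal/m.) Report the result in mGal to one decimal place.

-62.2

Free-air correction = 0.3086 × 3447.0 = 1063.74 mGal
Free-air anomaly = 978493.96 − 979619.90 + (1063.74) = -62.20 mGal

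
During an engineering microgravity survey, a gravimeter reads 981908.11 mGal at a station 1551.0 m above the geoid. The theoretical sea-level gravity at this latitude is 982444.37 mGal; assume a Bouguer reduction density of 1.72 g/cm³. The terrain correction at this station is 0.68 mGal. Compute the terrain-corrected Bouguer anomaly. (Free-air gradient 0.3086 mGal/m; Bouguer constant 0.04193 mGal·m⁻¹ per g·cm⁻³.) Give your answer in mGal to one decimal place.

-168.8

Free-air correction = 0.3086 × 1551.0 = 478.64 mGal
Free-air anomaly = 981908.11 − 982444.37 + (478.64) = -57.62 mGal
Bouguer slab correction = 0.04193 × 1.72 × 1551.0 = 111.86 mGal
Simple Bouguer anomaly = -57.62 − (111.86) = -169.48 mGal
Complete Bouguer anomaly = -169.48 + 0.68 = -168.80 mGal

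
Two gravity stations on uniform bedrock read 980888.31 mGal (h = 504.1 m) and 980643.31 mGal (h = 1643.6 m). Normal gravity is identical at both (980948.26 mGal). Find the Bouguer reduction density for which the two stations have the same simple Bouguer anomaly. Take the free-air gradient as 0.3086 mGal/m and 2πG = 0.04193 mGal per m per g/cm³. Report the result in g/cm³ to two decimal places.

2.23

Δg_obs = 980643.31 − 980888.31 = -245.00 mGal over Δh = 1643.6 − 504.1 = 1139.5 m
Equal Bouguer anomalies ⇒ Δg_obs + (0.3086 − 0.04193ρ)·Δh = 0
0.3086 − 0.04193ρ = −Δg_obs/Δh = 0.21501
ρ = (0.3086 − 0.21501) / 0.04193 = 2.23 g/cm³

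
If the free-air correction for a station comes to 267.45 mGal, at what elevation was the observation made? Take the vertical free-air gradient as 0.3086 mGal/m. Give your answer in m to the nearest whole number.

867

h = 267.45 / 0.3086 = 866.66 m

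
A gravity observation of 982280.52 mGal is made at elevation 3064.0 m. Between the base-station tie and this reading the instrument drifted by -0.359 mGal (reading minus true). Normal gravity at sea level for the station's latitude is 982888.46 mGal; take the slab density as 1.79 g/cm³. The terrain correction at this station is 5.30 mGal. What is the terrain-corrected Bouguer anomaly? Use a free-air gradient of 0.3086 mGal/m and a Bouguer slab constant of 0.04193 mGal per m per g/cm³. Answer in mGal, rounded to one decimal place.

113.3

Drift-corrected reading = 982280.52 − (-0.359) = 982280.879 mGal
Free-air correction = 0.3086 × 3064.0 = 945.55 mGal
Free-air anomaly = 982280.879 − 982888.46 + (945.55) = 337.969 mGal
Bouguer slab correction = 0.04193 × 1.79 × 3064.0 = 229.97 mGal
Simple Bouguer anomaly = 337.969 − (229.97) = 107.999 mGal
Complete Bouguer anomaly = 107.999 + 5.30 = 113.299 mGal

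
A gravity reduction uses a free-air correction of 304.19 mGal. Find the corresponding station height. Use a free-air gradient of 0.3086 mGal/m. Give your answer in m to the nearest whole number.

986

h = 304.19 / 0.3086 = 985.71 m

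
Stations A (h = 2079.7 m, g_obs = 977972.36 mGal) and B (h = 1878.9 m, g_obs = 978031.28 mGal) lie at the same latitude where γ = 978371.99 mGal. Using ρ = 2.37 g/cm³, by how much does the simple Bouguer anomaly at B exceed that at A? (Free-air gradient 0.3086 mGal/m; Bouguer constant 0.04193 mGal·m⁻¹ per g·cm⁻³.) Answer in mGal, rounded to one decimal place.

16.9

Δg_SB(A) = 977972.36 − 978371.99 + 0.3086×2079.7 − 0.04193×2.37×2079.7 = 35.50 mGal
Δg_SB(B) = 978031.28 − 978371.99 + 0.3086×1878.9 − 0.04193×2.37×1878.9 = 52.40 mGal
Difference = 52.40 − (35.50) = 16.90 mGal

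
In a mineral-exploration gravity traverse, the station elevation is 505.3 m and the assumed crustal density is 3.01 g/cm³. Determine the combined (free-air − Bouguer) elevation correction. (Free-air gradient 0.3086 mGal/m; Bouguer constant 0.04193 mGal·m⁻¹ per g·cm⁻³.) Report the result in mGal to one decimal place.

Combined gradient = 0.3086 − 0.04193 × 3.01 = 0.1823907 mGal/m
Combined elevation correction = 0.1823907 × 505.3 = 92.2 mGal

92.2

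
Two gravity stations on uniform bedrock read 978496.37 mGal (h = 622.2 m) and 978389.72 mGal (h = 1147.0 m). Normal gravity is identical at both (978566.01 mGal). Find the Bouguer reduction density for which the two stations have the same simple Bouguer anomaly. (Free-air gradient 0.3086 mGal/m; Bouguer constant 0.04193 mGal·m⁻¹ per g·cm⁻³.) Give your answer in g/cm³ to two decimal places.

2.51

Δg_obs = 978389.72 − 978496.37 = -106.65 mGal over Δh = 1147.0 − 622.2 = 524.8 m
Equal Bouguer anomalies ⇒ Δg_obs + (0.3086 − 0.04193ρ)·Δh = 0
0.3086 − 0.04193ρ = −Δg_obs/Δh = 0.20322
ρ = (0.3086 − 0.20322) / 0.04193 = 2.51 g/cm³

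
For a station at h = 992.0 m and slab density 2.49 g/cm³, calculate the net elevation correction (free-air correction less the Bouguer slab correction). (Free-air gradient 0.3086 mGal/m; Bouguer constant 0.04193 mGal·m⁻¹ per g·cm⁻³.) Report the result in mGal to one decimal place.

202.6

Combined gradient = 0.3086 − 0.04193 × 2.49 = 0.2041943 mGal/m
Combined elevation correction = 0.2041943 × 992.0 = 202.6 mGal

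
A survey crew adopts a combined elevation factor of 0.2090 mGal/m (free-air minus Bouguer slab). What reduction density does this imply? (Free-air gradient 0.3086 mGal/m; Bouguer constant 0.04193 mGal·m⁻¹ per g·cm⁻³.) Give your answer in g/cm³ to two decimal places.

0.2090 = 0.3086 − 0.04193 × ρ
ρ = (0.3086 − 0.2090) / 0.04193 = 2.38 g/cm³

2.38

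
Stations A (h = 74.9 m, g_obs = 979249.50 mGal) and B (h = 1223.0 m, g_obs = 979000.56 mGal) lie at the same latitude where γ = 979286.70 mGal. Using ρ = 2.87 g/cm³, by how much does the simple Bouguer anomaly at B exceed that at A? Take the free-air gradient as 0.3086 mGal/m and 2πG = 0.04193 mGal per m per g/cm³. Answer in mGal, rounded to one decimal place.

Δg_SB(A) = 979249.50 − 979286.70 + 0.3086×74.9 − 0.04193×2.87×74.9 = -23.10 mGal
Δg_SB(B) = 979000.56 − 979286.70 + 0.3086×1223.0 − 0.04193×2.87×1223.0 = -55.90 mGal
Difference = -55.90 − (-23.10) = -32.80 mGal

-32.8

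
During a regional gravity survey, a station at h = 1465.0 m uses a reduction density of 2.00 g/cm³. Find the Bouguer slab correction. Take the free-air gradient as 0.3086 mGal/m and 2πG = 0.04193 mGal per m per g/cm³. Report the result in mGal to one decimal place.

Bouguer slab correction = 0.04193 × 2.00 × 1465.0 = 122.9 mGal

122.9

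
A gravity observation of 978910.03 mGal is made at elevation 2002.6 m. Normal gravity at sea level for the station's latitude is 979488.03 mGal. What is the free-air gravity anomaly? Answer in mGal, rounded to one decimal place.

40.0

Free-air correction = 0.3086 × 2002.6 = 618.00 mGal
Free-air anomaly = 978910.03 − 979488.03 + (618.00) = 40.00 mGal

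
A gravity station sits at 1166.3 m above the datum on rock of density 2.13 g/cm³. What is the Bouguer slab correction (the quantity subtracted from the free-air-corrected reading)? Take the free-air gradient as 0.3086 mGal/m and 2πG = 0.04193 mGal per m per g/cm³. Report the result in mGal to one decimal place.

104.2

Bouguer slab correction = 0.04193 × 2.13 × 1166.3 = 104.2 mGal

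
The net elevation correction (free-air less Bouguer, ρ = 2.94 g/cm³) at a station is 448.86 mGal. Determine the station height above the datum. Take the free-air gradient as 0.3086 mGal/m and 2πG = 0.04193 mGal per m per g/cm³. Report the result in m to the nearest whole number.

2422

Combined gradient = 0.3086 − 0.04193 × 2.94 = 0.1853258 mGal/m
h = 448.86 / 0.1853258 = 2422.00 m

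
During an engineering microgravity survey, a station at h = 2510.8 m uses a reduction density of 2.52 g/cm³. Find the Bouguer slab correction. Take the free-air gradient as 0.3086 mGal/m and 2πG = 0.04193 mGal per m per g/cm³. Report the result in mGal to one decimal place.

265.3

Bouguer slab correction = 0.04193 × 2.52 × 2510.8 = 265.3 mGal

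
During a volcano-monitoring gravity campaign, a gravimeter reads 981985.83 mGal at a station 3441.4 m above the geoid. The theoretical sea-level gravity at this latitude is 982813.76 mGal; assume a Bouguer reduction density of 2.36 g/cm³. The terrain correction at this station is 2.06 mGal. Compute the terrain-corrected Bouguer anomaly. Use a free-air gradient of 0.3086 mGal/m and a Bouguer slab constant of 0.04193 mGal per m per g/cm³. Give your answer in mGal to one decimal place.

Free-air correction = 0.3086 × 3441.4 = 1062.02 mGal
Free-air anomaly = 981985.83 − 982813.76 + (1062.02) = 234.09 mGal
Bouguer slab correction = 0.04193 × 2.36 × 3441.4 = 340.54 mGal
Simple Bouguer anomaly = 234.09 − (340.54) = -106.45 mGal
Complete Bouguer anomaly = -106.45 + 2.06 = -104.39 mGal

-104.4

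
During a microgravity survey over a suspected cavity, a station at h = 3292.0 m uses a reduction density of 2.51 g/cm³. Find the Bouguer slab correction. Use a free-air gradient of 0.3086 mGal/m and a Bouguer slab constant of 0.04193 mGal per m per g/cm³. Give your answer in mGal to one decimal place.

346.5

Bouguer slab correction = 0.04193 × 2.51 × 3292.0 = 346.5 mGal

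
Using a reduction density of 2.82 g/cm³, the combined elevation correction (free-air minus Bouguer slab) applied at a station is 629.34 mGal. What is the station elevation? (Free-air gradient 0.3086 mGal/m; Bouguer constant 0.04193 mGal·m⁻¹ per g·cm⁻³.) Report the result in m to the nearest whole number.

Combined gradient = 0.3086 − 0.04193 × 2.82 = 0.1903574 mGal/m
h = 629.34 / 0.1903574 = 3306.10 m

3306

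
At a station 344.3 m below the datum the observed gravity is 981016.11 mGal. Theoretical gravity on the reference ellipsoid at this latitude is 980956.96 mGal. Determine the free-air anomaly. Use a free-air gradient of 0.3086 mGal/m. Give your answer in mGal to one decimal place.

-47.1

Free-air correction = 0.3086 × -344.3 = -106.25 mGal
Free-air anomaly = 981016.11 − 980956.96 + (-106.25) = -47.10 mGal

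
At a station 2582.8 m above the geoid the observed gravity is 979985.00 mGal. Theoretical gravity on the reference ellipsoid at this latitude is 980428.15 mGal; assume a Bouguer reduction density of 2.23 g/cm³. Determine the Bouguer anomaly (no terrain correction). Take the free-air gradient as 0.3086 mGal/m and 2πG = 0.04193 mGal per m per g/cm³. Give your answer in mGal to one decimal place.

112.4

Free-air correction = 0.3086 × 2582.8 = 797.05 mGal
Free-air anomaly = 979985.00 − 980428.15 + (797.05) = 353.90 mGal
Bouguer slab correction = 0.04193 × 2.23 × 2582.8 = 241.50 mGal
Simple Bouguer anomaly = 353.90 − (241.50) = 112.40 mGal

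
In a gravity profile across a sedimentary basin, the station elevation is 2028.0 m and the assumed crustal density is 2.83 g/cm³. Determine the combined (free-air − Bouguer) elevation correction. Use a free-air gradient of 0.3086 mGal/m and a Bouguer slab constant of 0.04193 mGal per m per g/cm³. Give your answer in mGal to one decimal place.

Combined gradient = 0.3086 − 0.04193 × 2.83 = 0.1899381 mGal/m
Combined elevation correction = 0.1899381 × 2028.0 = 385.2 mGal

385.2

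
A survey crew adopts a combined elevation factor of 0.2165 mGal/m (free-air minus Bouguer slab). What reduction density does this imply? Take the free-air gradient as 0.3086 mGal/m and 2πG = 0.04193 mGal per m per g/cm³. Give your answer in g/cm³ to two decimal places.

0.2165 = 0.3086 − 0.04193 × ρ
ρ = (0.3086 − 0.2165) / 0.04193 = 2.20 g/cm³

2.20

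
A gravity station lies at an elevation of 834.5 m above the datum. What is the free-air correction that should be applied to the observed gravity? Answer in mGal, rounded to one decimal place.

257.5

Free-air correction = 0.3086 × 834.5 = 257.5 mGal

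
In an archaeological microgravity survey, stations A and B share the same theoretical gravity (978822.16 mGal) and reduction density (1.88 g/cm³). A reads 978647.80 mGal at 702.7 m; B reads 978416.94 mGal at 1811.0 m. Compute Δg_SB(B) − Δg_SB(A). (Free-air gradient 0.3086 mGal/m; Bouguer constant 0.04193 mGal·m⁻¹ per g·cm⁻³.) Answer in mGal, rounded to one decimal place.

23.8

Δg_SB(A) = 978647.80 − 978822.16 + 0.3086×702.7 − 0.04193×1.88×702.7 = -12.90 mGal
Δg_SB(B) = 978416.94 − 978822.16 + 0.3086×1811.0 − 0.04193×1.88×1811.0 = 10.90 mGal
Difference = 10.90 − (-12.90) = 23.80 mGal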